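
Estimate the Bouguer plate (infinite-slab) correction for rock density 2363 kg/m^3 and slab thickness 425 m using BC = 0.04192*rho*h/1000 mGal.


BC = 0.04192 * rho * h / 1000
= 0.04192 * 2363 * 425 / 1000
= 42.0992 mGal

42.0992


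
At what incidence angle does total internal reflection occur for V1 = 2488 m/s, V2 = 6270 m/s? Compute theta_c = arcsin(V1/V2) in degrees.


V1/V2 = 2488/6270 = 0.39681
theta_c = arcsin(0.39681) = 23.3789 degrees

23.3789


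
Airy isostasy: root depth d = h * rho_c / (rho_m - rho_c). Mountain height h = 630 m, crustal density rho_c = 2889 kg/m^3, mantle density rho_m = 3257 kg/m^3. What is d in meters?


rho_m - rho_c = 3257 - 2889 = 368
d = 630 * 2889 / 368
= 1820070 / 368
= 4945.84 m

4945.84


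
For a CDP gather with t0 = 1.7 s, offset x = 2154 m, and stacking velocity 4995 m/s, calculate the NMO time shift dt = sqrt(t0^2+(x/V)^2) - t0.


x/Vnmo = 2154/4995 = 0.431231
(x/Vnmo)^2 = 0.18596
t0^2 = 2.89
sqrt(2.89 + 0.18596) = 1.753842
dt = 1.753842 - 1.7 = 0.053842

0.053842


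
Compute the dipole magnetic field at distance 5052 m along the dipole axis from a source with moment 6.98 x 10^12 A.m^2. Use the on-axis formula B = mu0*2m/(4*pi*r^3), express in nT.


m = 6.98 x 10^12 = 6980000000000 A.m^2
2m = 13960000000000 A.m^2
r^3 = 5052^3 = 128940700608
B = (4pi*10^-7) * 13960000000000 / (4*pi * 128940700608) * 1e9
= 17542653.377645 / 1620316631115.26 * 1e9
= 10826.6823 nT

10826.6823


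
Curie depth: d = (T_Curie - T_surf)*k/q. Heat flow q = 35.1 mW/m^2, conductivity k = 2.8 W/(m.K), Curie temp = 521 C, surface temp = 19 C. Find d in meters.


T_Curie - T_surf = 521 - 19 = 502 C
Convert q to W/m^2: 35.1 mW/m^2 = 0.0351 W/m^2
d = 502 * 2.8 / 0.0351 = 40045.58 m

40045.58


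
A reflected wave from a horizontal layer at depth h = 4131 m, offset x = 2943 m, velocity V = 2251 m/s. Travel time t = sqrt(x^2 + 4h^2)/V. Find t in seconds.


x^2 + 4h^2 = 2943^2 + 4*4131^2 = 8661249 + 68260644 = 76921893
sqrt(76921893) = 8770.5127
t = 8770.5127 / 2251 = 3.8963 s

3.8963


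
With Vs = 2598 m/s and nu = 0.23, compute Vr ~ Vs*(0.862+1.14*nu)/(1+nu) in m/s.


Numerator factor = 0.862 + 1.14*0.23 = 1.1242
Denominator = 1 + 0.23 = 1.23
Vr = 2598 * 1.1242 / 1.23 = 2374.53 m/s

2374.53


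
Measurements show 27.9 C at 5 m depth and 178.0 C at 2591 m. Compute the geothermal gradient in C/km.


dT = 178.0 - 27.9 = 150.1 C
dz = 2591 - 5 = 2586 m
gradient = dT/dz * 1000 = 150.1/2586 * 1000 = 58.0433 C/km

58.0433


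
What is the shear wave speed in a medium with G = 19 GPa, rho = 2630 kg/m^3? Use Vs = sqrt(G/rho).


Convert G to Pa: G = 19e9 Pa
Compute G/rho = 19e9 / 2630 = 7224334.6008
Vs = sqrt(7224334.6008) = 2687.81 m/s

2687.81


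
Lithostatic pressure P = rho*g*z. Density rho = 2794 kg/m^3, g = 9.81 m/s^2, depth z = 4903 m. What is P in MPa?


P = rho * g * z / 1e6
= 2794 * 9.81 * 4903 / 1e6
= 134387013.42 / 1e6
= 134.387 MPa

134.387


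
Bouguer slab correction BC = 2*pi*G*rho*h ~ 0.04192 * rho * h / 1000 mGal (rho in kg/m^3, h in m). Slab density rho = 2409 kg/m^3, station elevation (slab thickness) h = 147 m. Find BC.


BC = 0.04192 * rho * h / 1000
= 0.04192 * 2409 * 147 / 1000
= 14.8448 mGal

14.8448


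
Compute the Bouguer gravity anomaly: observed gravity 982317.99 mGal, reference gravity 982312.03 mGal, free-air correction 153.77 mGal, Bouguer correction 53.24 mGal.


BA = g_obs - g_ref + FAC - BC
= 982317.99 - 982312.03 + 153.77 - 53.24
= 106.49 mGal

106.49


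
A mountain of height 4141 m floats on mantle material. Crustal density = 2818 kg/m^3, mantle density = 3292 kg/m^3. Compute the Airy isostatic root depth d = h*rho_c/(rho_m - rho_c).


rho_m - rho_c = 3292 - 2818 = 474
d = 4141 * 2818 / 474
= 11669338 / 474
= 24618.86 m

24618.86


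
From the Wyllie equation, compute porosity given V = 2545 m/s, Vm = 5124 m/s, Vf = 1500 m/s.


1/V - 1/Vm = 1/2545 - 1/5124 = 0.00019777
1/Vf - 1/Vm = 1/1500 - 1/5124 = 0.00047151
phi = 0.00019777 / 0.00047151 = 0.4194

0.4194


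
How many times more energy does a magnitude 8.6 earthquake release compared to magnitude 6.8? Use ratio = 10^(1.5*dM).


M2 - M1 = 8.6 - 6.8 = 1.8
1.5 * 1.8 = 2.7
ratio = 10^2.7 = 501.19

501.19


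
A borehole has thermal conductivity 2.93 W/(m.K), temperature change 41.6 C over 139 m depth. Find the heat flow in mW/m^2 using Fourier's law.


q = k * dT / dz * 1000
= 2.93 * 41.6 / 139 * 1000
= 0.876892 * 1000
= 876.8921 mW/m^2

876.8921


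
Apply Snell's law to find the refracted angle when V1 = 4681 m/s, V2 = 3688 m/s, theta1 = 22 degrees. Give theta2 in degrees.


sin(theta1) = sin(22 deg) = 0.374607
sin(theta2) = V2/V1 * sin(theta1) = 3688/4681 * 0.374607 = 0.29514
theta2 = arcsin(0.29514) = 17.1659 degrees

17.1659


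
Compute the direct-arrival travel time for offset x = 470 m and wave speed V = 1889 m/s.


t = x / V
= 470 / 1889
= 0.2488 s

0.2488


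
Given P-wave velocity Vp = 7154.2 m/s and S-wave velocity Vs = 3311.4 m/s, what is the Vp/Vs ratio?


Vp/Vs = 7154.2 / 3311.4
= 2.1605

2.1605


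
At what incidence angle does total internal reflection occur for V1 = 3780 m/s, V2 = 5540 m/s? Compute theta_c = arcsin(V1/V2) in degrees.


V1/V2 = 3780/5540 = 0.68231
theta_c = arcsin(0.68231) = 43.0245 degrees

43.0245


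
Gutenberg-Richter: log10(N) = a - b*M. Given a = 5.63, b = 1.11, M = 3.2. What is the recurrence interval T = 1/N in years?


log10(N) = 5.63 - 1.11*3.2 = 2.078
N = 10^2.078 = 119.674053
T = 1/N = 1/119.674053 = 0.0084 years

0.0084


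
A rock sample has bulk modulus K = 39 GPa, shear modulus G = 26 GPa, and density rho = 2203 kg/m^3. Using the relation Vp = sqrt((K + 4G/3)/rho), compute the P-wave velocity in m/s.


First compute the effective modulus:
K + 4G/3 = 39e9 + 4*26e9/3 = 73666666666.67 Pa
Then divide by density:
73666666666.67 / 2203 = 33439249.5082 Pa/(kg/m^3)
Take the square root:
Vp = sqrt(33439249.5082) = 5782.67 m/s

5782.67


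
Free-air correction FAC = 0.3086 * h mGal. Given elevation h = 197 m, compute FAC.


FAC = 0.3086 * h
= 0.3086 * 197
= 60.7942 mGal

60.7942


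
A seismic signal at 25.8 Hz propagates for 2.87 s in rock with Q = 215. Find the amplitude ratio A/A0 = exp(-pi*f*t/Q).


pi*f*t/Q = pi*25.8*2.87/215 = 1.081965
A/A0 = exp(-1.081965) = 0.338929

0.338929


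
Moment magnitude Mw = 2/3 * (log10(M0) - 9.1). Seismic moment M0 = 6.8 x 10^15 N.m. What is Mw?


log10(M0) = log10(6.8 x 10^15) = 15.8325
Mw = 2/3 * (15.8325 - 9.1)
= 2/3 * 6.7325
= 4.49

4.49


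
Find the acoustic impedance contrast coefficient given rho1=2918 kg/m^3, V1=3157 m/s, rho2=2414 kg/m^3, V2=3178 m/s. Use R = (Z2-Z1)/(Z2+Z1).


Z1 = 2918 * 3157 = 9212126
Z2 = 2414 * 3178 = 7671692
R = (7671692 - 9212126) / (7671692 + 9212126) = -1540434 / 16883818 = -0.0912

-0.0912


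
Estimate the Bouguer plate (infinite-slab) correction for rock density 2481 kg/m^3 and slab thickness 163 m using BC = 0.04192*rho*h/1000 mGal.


BC = 0.04192 * rho * h / 1000
= 0.04192 * 2481 * 163 / 1000
= 16.9526 mGal

16.9526


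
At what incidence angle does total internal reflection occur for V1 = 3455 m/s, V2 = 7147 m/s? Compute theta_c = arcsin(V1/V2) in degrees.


V1/V2 = 3455/7147 = 0.48342
theta_c = arcsin(0.48342) = 28.909 degrees

28.909


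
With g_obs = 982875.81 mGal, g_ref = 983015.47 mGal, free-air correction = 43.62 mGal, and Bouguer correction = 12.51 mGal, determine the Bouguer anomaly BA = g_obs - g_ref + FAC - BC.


BA = g_obs - g_ref + FAC - BC
= 982875.81 - 983015.47 + 43.62 - 12.51
= -108.55 mGal

-108.55


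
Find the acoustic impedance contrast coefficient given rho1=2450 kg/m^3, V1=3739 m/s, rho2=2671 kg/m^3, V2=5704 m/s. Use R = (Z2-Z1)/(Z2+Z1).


Z1 = 2450 * 3739 = 9160550
Z2 = 2671 * 5704 = 15235384
R = (15235384 - 9160550) / (15235384 + 9160550) = 6074834 / 24395934 = 0.249

0.249


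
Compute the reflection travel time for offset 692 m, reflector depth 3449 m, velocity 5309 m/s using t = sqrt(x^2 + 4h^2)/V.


x^2 + 4h^2 = 692^2 + 4*3449^2 = 478864 + 47582404 = 48061268
sqrt(48061268) = 6932.6235
t = 6932.6235 / 5309 = 1.3058 s

1.3058


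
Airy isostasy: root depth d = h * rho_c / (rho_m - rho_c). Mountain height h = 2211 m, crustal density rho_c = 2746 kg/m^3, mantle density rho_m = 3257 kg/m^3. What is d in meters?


rho_m - rho_c = 3257 - 2746 = 511
d = 2211 * 2746 / 511
= 6071406 / 511
= 11881.42 m

11881.42


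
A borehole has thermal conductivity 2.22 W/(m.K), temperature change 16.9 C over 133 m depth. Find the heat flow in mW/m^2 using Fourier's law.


q = k * dT / dz * 1000
= 2.22 * 16.9 / 133 * 1000
= 0.28209 * 1000
= 282.0902 mW/m^2

282.0902


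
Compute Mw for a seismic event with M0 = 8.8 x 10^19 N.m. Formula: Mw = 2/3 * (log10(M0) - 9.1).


log10(M0) = log10(8.8 x 10^19) = 19.9445
Mw = 2/3 * (19.9445 - 9.1)
= 2/3 * 10.8445
= 7.23

7.23


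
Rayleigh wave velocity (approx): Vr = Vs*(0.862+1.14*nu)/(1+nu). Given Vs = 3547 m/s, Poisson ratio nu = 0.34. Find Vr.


Numerator factor = 0.862 + 1.14*0.34 = 1.2496
Denominator = 1 + 0.34 = 1.34
Vr = 3547 * 1.2496 / 1.34 = 3307.71 m/s

3307.71


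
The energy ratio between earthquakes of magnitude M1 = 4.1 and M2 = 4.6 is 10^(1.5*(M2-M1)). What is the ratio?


M2 - M1 = 4.6 - 4.1 = 0.5
1.5 * 0.5 = 0.75
ratio = 10^0.75 = 5.62

5.62


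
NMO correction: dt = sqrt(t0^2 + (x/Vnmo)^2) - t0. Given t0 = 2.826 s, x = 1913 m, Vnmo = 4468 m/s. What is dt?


x/Vnmo = 1913/4468 = 0.428156
(x/Vnmo)^2 = 0.183317
t0^2 = 7.986276
sqrt(7.986276 + 0.183317) = 2.85825
dt = 2.85825 - 2.826 = 0.03225

0.03225


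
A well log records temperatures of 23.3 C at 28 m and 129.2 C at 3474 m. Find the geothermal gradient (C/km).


dT = 129.2 - 23.3 = 105.9 C
dz = 3474 - 28 = 3446 m
gradient = dT/dz * 1000 = 105.9/3446 * 1000 = 30.7313 C/km

30.7313


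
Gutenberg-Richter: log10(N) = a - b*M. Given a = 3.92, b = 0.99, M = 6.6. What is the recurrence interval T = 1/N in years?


log10(N) = 3.92 - 0.99*6.6 = -2.614
N = 10^-2.614 = 0.002432
T = 1/N = 1/0.002432 = 411.1497 years

411.1497


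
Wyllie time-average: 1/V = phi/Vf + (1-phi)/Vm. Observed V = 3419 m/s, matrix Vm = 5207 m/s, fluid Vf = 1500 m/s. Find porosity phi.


1/V - 1/Vm = 1/3419 - 1/5207 = 0.00010043
1/Vf - 1/Vm = 1/1500 - 1/5207 = 0.00047462
phi = 0.00010043 / 0.00047462 = 0.2116

0.2116


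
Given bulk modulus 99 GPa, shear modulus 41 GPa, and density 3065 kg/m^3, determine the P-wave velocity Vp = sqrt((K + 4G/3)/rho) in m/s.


First compute the effective modulus:
K + 4G/3 = 99e9 + 4*41e9/3 = 153666666666.67 Pa
Then divide by density:
153666666666.67 / 3065 = 50135943.4475 Pa/(kg/m^3)
Take the square root:
Vp = sqrt(50135943.4475) = 7080.67 m/s

7080.67


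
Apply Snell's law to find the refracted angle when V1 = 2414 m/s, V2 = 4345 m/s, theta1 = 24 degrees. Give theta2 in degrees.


sin(theta1) = sin(24 deg) = 0.406737
sin(theta2) = V2/V1 * sin(theta1) = 4345/2414 * 0.406737 = 0.732092
theta2 = arcsin(0.732092) = 47.0621 degrees

47.0621


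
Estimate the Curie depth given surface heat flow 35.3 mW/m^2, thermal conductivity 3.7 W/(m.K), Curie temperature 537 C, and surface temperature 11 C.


T_Curie - T_surf = 537 - 11 = 526 C
Convert q to W/m^2: 35.3 mW/m^2 = 0.0353 W/m^2
d = 526 * 3.7 / 0.0353 = 55133.14 m

55133.14


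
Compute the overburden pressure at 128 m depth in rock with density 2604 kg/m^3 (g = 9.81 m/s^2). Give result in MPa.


P = rho * g * z / 1e6
= 2604 * 9.81 * 128 / 1e6
= 3269790.72 / 1e6
= 3.2698 MPa

3.2698


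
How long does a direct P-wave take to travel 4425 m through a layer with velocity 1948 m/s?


t = x / V
= 4425 / 1948
= 2.2716 s

2.2716


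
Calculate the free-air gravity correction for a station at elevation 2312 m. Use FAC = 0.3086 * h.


FAC = 0.3086 * h
= 0.3086 * 2312
= 713.4832 mGal

713.4832


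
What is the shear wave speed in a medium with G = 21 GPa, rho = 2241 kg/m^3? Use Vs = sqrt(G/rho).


Convert G to Pa: G = 21e9 Pa
Compute G/rho = 21e9 / 2241 = 9370816.5997
Vs = sqrt(9370816.5997) = 3061.18 m/s

3061.18


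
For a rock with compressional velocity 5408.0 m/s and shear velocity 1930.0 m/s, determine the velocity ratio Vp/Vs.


Vp/Vs = 5408.0 / 1930.0
= 2.8021

2.8021


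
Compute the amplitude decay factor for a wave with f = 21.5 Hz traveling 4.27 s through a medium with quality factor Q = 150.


pi*f*t/Q = pi*21.5*4.27/150 = 1.922759
A/A0 = exp(-1.922759) = 0.146203

0.146203


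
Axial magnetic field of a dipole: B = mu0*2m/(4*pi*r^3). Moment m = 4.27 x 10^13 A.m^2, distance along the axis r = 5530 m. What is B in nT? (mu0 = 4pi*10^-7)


m = 4.27 x 10^13 = 42700000000000 A.m^2
2m = 85400000000000 A.m^2
r^3 = 5530^3 = 169112377000
B = (4pi*10^-7) * 85400000000000 / (4*pi * 169112377000) * 1e9
= 107316805.046627 / 2125128804857.23 * 1e9
= 50498.965 nT

50498.965


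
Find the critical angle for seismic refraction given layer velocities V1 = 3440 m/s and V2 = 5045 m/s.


V1/V2 = 3440/5045 = 0.681863
theta_c = arcsin(0.681863) = 42.9894 degrees

42.9894


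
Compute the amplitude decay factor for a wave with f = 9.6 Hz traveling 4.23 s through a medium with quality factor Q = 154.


pi*f*t/Q = pi*9.6*4.23/154 = 0.828401
A/A0 = exp(-0.828401) = 0.436747

0.436747


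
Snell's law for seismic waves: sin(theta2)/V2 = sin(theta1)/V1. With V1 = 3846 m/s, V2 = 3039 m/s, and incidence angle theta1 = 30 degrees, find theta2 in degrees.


sin(theta1) = sin(30 deg) = 0.5
sin(theta2) = V2/V1 * sin(theta1) = 3039/3846 * 0.5 = 0.395086
theta2 = arcsin(0.395086) = 23.2713 degrees

23.2713


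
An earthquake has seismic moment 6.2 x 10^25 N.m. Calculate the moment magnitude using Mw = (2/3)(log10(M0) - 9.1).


log10(M0) = log10(6.2 x 10^25) = 25.7924
Mw = 2/3 * (25.7924 - 9.1)
= 2/3 * 16.6924
= 11.13

11.13


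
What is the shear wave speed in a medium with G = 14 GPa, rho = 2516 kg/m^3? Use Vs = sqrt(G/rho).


Convert G to Pa: G = 14e9 Pa
Compute G/rho = 14e9 / 2516 = 5564387.9173
Vs = sqrt(5564387.9173) = 2358.9 m/s

2358.9


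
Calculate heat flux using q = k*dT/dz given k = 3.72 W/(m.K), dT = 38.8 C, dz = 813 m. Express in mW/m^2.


q = k * dT / dz * 1000
= 3.72 * 38.8 / 813 * 1000
= 0.177535 * 1000
= 177.5351 mW/m^2

177.5351


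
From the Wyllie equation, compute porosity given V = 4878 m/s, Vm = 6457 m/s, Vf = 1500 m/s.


1/V - 1/Vm = 1/4878 - 1/6457 = 5.013e-05
1/Vf - 1/Vm = 1/1500 - 1/6457 = 0.0005118
phi = 5.013e-05 / 0.0005118 = 0.098

0.098


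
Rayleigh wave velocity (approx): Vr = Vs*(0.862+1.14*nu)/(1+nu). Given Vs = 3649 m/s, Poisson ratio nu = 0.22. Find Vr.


Numerator factor = 0.862 + 1.14*0.22 = 1.1128
Denominator = 1 + 0.22 = 1.22
Vr = 3649 * 1.1128 / 1.22 = 3328.37 m/s

3328.37


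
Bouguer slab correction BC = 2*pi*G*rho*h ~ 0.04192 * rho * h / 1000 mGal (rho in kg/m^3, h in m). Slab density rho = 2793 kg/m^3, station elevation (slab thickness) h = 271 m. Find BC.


BC = 0.04192 * rho * h / 1000
= 0.04192 * 2793 * 271 / 1000
= 31.7294 mGal

31.7294


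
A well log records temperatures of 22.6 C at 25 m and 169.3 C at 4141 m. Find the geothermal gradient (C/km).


dT = 169.3 - 22.6 = 146.7 C
dz = 4141 - 25 = 4116 m
gradient = dT/dz * 1000 = 146.7/4116 * 1000 = 35.6414 C/km

35.6414


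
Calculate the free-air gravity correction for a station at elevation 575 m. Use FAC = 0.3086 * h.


FAC = 0.3086 * h
= 0.3086 * 575
= 177.445 mGal

177.445


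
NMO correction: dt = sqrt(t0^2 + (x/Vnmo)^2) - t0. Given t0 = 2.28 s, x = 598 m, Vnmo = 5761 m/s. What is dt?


x/Vnmo = 598/5761 = 0.103801
(x/Vnmo)^2 = 0.010775
t0^2 = 5.1984
sqrt(5.1984 + 0.010775) = 2.282362
dt = 2.282362 - 2.28 = 0.002362

0.002362


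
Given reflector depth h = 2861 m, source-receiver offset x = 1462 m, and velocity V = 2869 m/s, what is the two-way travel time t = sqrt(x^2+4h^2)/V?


x^2 + 4h^2 = 1462^2 + 4*2861^2 = 2137444 + 32741284 = 34878728
sqrt(34878728) = 5905.8215
t = 5905.8215 / 2869 = 2.0585 s

2.0585


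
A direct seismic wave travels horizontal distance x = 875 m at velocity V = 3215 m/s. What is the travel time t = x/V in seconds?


t = x / V
= 875 / 3215
= 0.2722 s

0.2722


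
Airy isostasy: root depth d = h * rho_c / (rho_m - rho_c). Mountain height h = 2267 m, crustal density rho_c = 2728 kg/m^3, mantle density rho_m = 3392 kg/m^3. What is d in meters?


rho_m - rho_c = 3392 - 2728 = 664
d = 2267 * 2728 / 664
= 6184376 / 664
= 9313.82 m

9313.82


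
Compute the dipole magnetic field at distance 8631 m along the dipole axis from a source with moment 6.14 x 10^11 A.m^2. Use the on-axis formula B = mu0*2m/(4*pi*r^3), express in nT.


m = 6.14 x 10^11 = 614000000000 A.m^2
2m = 1228000000000 A.m^2
r^3 = 8631^3 = 642959103591
B = (4pi*10^-7) * 1228000000000 / (4*pi * 642959103591) * 1e9
= 1543150.311443 / 8079662385600.66 * 1e9
= 190.9919 nT

190.9919


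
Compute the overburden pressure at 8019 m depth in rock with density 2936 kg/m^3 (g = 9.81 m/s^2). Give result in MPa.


P = rho * g * z / 1e6
= 2936 * 9.81 * 8019 / 1e6
= 230964521.04 / 1e6
= 230.9645 MPa

230.9645


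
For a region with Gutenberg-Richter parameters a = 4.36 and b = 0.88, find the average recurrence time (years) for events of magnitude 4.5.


log10(N) = 4.36 - 0.88*4.5 = 0.4
N = 10^0.4 = 2.511886
T = 1/N = 1/2.511886 = 0.3981 years

0.3981


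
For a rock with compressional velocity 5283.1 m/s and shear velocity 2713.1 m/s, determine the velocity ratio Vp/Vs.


Vp/Vs = 5283.1 / 2713.1
= 1.9473

1.9473


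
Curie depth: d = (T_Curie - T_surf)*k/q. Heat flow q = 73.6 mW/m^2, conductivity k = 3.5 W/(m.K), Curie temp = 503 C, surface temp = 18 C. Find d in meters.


T_Curie - T_surf = 503 - 18 = 485 C
Convert q to W/m^2: 73.6 mW/m^2 = 0.0736 W/m^2
d = 485 * 3.5 / 0.0736 = 23063.86 m

23063.86


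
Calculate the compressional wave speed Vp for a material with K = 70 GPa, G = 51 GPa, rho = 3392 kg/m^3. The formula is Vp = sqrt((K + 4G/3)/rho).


First compute the effective modulus:
K + 4G/3 = 70e9 + 4*51e9/3 = 138000000000.0 Pa
Then divide by density:
138000000000.0 / 3392 = 40683962.2642 Pa/(kg/m^3)
Take the square root:
Vp = sqrt(40683962.2642) = 6378.4 m/s

6378.4


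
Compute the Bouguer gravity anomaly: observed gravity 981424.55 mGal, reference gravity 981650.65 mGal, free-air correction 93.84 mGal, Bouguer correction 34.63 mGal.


BA = g_obs - g_ref + FAC - BC
= 981424.55 - 981650.65 + 93.84 - 34.63
= -166.89 mGal

-166.89


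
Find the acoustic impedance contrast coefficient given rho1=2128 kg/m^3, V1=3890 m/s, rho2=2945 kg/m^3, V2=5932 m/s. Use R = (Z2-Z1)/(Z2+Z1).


Z1 = 2128 * 3890 = 8277920
Z2 = 2945 * 5932 = 17469740
R = (17469740 - 8277920) / (17469740 + 8277920) = 9191820 / 25747660 = 0.357

0.357


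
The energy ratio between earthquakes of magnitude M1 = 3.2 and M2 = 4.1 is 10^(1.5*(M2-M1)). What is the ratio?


M2 - M1 = 4.1 - 3.2 = 0.9
1.5 * 0.9 = 1.35
ratio = 10^1.35 = 22.39

22.39


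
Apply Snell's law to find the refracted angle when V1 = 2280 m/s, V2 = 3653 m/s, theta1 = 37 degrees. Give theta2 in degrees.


sin(theta1) = sin(37 deg) = 0.601815
sin(theta2) = V2/V1 * sin(theta1) = 3653/2280 * 0.601815 = 0.964224
theta2 = arcsin(0.964224) = 74.6277 degrees

74.6277


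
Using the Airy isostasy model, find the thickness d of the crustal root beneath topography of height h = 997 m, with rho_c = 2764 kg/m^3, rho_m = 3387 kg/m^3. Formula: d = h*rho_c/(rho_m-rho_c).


rho_m - rho_c = 3387 - 2764 = 623
d = 997 * 2764 / 623
= 2755708 / 623
= 4423.29 m

4423.29


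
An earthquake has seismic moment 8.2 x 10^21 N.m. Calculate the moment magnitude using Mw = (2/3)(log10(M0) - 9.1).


log10(M0) = log10(8.2 x 10^21) = 21.9138
Mw = 2/3 * (21.9138 - 9.1)
= 2/3 * 12.8138
= 8.54

8.54


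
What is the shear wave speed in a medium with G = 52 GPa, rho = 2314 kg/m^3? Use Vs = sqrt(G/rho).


Convert G to Pa: G = 52e9 Pa
Compute G/rho = 52e9 / 2314 = 22471910.1124
Vs = sqrt(22471910.1124) = 4740.45 m/s

4740.45


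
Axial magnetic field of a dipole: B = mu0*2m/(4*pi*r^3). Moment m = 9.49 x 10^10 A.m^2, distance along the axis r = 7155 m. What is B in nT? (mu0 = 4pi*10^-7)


m = 9.49 x 10^10 = 94900000000 A.m^2
2m = 189800000000 A.m^2
r^3 = 7155^3 = 366293248875
B = (4pi*10^-7) * 189800000000 / (4*pi * 366293248875) * 1e9
= 238509.714261 / 4602976718900.95 * 1e9
= 51.8164 nT

51.8164


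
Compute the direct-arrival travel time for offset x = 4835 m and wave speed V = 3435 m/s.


t = x / V
= 4835 / 3435
= 1.4076 s

1.4076


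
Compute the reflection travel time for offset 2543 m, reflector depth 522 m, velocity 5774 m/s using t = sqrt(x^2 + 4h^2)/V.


x^2 + 4h^2 = 2543^2 + 4*522^2 = 6466849 + 1089936 = 7556785
sqrt(7556785) = 2748.9607
t = 2748.9607 / 5774 = 0.4761 s

0.4761


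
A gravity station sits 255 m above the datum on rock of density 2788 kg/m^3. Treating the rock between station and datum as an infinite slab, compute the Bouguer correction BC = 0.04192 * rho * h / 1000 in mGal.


BC = 0.04192 * rho * h / 1000
= 0.04192 * 2788 * 255 / 1000
= 29.8026 mGal

29.8026


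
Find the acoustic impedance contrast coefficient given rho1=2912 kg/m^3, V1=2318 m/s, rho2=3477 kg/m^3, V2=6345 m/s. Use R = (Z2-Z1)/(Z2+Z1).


Z1 = 2912 * 2318 = 6750016
Z2 = 3477 * 6345 = 22061565
R = (22061565 - 6750016) / (22061565 + 6750016) = 15311549 / 28811581 = 0.5314

0.5314


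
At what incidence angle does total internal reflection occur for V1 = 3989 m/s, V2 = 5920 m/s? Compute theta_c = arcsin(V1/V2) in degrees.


V1/V2 = 3989/5920 = 0.673818
theta_c = arcsin(0.673818) = 42.3624 degrees

42.3624


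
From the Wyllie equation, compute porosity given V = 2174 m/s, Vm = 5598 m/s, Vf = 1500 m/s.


1/V - 1/Vm = 1/2174 - 1/5598 = 0.00028135
1/Vf - 1/Vm = 1/1500 - 1/5598 = 0.00048803
phi = 0.00028135 / 0.00048803 = 0.5765

0.5765


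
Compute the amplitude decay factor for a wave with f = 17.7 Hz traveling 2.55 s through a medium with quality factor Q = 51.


pi*f*t/Q = pi*17.7*2.55/51 = 2.780309
A/A0 = exp(-2.780309) = 0.062019

0.062019


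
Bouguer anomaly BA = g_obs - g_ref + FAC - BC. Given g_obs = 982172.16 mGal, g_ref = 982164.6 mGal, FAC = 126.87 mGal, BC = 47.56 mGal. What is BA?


BA = g_obs - g_ref + FAC - BC
= 982172.16 - 982164.6 + 126.87 - 47.56
= 86.87 mGal

86.87


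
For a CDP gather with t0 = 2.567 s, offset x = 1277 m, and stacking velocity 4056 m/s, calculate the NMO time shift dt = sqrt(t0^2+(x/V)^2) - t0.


x/Vnmo = 1277/4056 = 0.314842
(x/Vnmo)^2 = 0.099126
t0^2 = 6.589489
sqrt(6.589489 + 0.099126) = 2.586236
dt = 2.586236 - 2.567 = 0.019236

0.019236


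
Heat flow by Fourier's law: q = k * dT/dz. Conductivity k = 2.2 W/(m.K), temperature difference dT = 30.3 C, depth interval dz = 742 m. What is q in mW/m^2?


q = k * dT / dz * 1000
= 2.2 * 30.3 / 742 * 1000
= 0.089838 * 1000
= 89.8383 mW/m^2

89.8383


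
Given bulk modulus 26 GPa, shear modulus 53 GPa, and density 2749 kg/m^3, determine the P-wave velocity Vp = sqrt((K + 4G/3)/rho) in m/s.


First compute the effective modulus:
K + 4G/3 = 26e9 + 4*53e9/3 = 96666666666.67 Pa
Then divide by density:
96666666666.67 / 2749 = 35164302.1705 Pa/(kg/m^3)
Take the square root:
Vp = sqrt(35164302.1705) = 5929.95 m/s

5929.95


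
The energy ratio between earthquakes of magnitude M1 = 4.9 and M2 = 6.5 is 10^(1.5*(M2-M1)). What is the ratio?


M2 - M1 = 6.5 - 4.9 = 1.6
1.5 * 1.6 = 2.4
ratio = 10^2.4 = 251.19

251.19


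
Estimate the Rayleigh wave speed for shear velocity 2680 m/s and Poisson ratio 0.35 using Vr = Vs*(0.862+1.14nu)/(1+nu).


Numerator factor = 0.862 + 1.14*0.35 = 1.261
Denominator = 1 + 0.35 = 1.35
Vr = 2680 * 1.261 / 1.35 = 2503.32 m/s

2503.32


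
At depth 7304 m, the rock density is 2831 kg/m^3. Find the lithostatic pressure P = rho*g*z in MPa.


P = rho * g * z / 1e6
= 2831 * 9.81 * 7304 / 1e6
= 202847491.44 / 1e6
= 202.8475 MPa

202.8475


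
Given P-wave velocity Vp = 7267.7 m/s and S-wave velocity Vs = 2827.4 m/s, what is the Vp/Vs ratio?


Vp/Vs = 7267.7 / 2827.4
= 2.5705

2.5705


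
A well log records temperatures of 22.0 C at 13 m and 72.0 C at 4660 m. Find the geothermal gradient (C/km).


dT = 72.0 - 22.0 = 50.0 C
dz = 4660 - 13 = 4647 m
gradient = dT/dz * 1000 = 50.0/4647 * 1000 = 10.7596 C/km

10.7596


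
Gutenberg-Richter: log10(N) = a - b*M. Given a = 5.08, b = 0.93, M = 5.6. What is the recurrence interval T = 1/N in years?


log10(N) = 5.08 - 0.93*5.6 = -0.128
N = 10^-0.128 = 0.744732
T = 1/N = 1/0.744732 = 1.3428 years

1.3428


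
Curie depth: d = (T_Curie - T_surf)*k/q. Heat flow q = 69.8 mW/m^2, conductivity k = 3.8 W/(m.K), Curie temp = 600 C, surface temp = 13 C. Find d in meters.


T_Curie - T_surf = 600 - 13 = 587 C
Convert q to W/m^2: 69.8 mW/m^2 = 0.0698 W/m^2
d = 587 * 3.8 / 0.0698 = 31957.02 m

31957.02


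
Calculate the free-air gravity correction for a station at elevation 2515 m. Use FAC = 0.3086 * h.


FAC = 0.3086 * h
= 0.3086 * 2515
= 776.129 mGal

776.129


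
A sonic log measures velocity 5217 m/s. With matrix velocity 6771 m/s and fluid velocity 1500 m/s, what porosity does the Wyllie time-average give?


1/V - 1/Vm = 1/5217 - 1/6771 = 4.399e-05
1/Vf - 1/Vm = 1/1500 - 1/6771 = 0.00051898
phi = 4.399e-05 / 0.00051898 = 0.0848

0.0848


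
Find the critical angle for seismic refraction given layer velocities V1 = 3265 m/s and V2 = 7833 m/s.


V1/V2 = 3265/7833 = 0.416826
theta_c = arcsin(0.416826) = 24.6344 degrees

24.6344


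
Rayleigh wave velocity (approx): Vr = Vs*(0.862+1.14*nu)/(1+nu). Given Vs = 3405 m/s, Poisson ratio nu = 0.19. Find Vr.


Numerator factor = 0.862 + 1.14*0.19 = 1.0786
Denominator = 1 + 0.19 = 1.19
Vr = 3405 * 1.0786 / 1.19 = 3086.25 m/s

3086.25


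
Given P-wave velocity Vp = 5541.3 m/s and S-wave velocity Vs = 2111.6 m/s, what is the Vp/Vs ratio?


Vp/Vs = 5541.3 / 2111.6
= 2.6242

2.6242


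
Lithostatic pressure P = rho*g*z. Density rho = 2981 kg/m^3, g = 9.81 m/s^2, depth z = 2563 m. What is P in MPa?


P = rho * g * z / 1e6
= 2981 * 9.81 * 2563 / 1e6
= 74951372.43 / 1e6
= 74.9514 MPa

74.9514


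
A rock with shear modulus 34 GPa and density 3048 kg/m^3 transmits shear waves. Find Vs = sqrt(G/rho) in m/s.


Convert G to Pa: G = 34e9 Pa
Compute G/rho = 34e9 / 3048 = 11154855.643
Vs = sqrt(11154855.643) = 3339.89 m/s

3339.89


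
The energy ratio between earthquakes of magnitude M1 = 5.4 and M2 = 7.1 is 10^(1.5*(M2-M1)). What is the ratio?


M2 - M1 = 7.1 - 5.4 = 1.7
1.5 * 1.7 = 2.55
ratio = 10^2.55 = 354.81

354.81


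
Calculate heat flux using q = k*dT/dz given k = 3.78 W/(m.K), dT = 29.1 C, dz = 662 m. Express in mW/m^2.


q = k * dT / dz * 1000
= 3.78 * 29.1 / 662 * 1000
= 0.16616 * 1000
= 166.1601 mW/m^2

166.1601


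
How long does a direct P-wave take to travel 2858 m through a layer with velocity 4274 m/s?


t = x / V
= 2858 / 4274
= 0.6687 s

0.6687


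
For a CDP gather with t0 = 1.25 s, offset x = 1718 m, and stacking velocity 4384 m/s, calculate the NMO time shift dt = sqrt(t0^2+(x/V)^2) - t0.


x/Vnmo = 1718/4384 = 0.39188
(x/Vnmo)^2 = 0.15357
t0^2 = 1.5625
sqrt(1.5625 + 0.15357) = 1.309988
dt = 1.309988 - 1.25 = 0.059988

0.059988


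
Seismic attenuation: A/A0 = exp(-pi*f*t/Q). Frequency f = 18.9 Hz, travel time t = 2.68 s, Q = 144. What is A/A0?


pi*f*t/Q = pi*18.9*2.68/144 = 1.105055
A/A0 = exp(-1.105055) = 0.331193

0.331193


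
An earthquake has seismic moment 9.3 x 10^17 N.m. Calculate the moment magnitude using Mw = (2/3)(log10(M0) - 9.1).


log10(M0) = log10(9.3 x 10^17) = 17.9685
Mw = 2/3 * (17.9685 - 9.1)
= 2/3 * 8.8685
= 5.91

5.91


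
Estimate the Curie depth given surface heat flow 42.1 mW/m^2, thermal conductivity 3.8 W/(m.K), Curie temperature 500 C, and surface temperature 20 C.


T_Curie - T_surf = 500 - 20 = 480 C
Convert q to W/m^2: 42.1 mW/m^2 = 0.0421 W/m^2
d = 480 * 3.8 / 0.0421 = 43325.42 m

43325.42


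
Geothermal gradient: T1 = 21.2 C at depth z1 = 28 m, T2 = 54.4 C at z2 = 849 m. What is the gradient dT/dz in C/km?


dT = 54.4 - 21.2 = 33.2 C
dz = 849 - 28 = 821 m
gradient = dT/dz * 1000 = 33.2/821 * 1000 = 40.4385 C/km

40.4385


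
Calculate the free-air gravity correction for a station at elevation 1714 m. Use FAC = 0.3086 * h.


FAC = 0.3086 * h
= 0.3086 * 1714
= 528.9404 mGal

528.9404


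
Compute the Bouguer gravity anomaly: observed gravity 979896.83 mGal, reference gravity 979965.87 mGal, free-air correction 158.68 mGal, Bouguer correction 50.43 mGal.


BA = g_obs - g_ref + FAC - BC
= 979896.83 - 979965.87 + 158.68 - 50.43
= 39.21 mGal

39.21


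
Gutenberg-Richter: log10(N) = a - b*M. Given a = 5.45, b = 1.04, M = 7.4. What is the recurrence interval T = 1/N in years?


log10(N) = 5.45 - 1.04*7.4 = -2.246
N = 10^-2.246 = 0.005675
T = 1/N = 1/0.005675 = 176.1976 years

176.1976


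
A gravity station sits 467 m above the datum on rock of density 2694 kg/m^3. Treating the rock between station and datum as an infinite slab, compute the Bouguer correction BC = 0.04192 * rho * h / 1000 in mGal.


BC = 0.04192 * rho * h / 1000
= 0.04192 * 2694 * 467 / 1000
= 52.7395 mGal

52.7395


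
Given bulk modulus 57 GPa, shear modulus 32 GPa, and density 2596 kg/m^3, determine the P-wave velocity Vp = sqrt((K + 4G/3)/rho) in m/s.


First compute the effective modulus:
K + 4G/3 = 57e9 + 4*32e9/3 = 99666666666.67 Pa
Then divide by density:
99666666666.67 / 2596 = 38392398.5619 Pa/(kg/m^3)
Take the square root:
Vp = sqrt(38392398.5619) = 6196.16 m/s

6196.16


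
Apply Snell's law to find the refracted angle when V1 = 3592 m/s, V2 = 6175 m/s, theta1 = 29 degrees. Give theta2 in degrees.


sin(theta1) = sin(29 deg) = 0.48481
sin(theta2) = V2/V1 * sin(theta1) = 6175/3592 * 0.48481 = 0.833435
theta2 = arcsin(0.833435) = 56.4533 degrees

56.4533


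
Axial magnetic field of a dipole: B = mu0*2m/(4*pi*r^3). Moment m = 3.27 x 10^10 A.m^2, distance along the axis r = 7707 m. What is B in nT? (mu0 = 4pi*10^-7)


m = 3.27 x 10^10 = 32700000000 A.m^2
2m = 65400000000 A.m^2
r^3 = 7707^3 = 457779222243
B = (4pi*10^-7) * 65400000000 / (4*pi * 457779222243) * 1e9
= 82184.063818 / 5752623366258.63 * 1e9
= 14.2864 nT

14.2864


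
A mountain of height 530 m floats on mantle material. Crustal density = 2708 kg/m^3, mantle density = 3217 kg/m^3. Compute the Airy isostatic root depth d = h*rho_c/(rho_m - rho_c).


rho_m - rho_c = 3217 - 2708 = 509
d = 530 * 2708 / 509
= 1435240 / 509
= 2819.72 m

2819.72


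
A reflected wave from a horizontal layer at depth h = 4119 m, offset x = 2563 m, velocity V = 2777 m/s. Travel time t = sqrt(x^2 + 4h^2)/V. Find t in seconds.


x^2 + 4h^2 = 2563^2 + 4*4119^2 = 6568969 + 67864644 = 74433613
sqrt(74433613) = 8627.4917
t = 8627.4917 / 2777 = 3.1068 s

3.1068


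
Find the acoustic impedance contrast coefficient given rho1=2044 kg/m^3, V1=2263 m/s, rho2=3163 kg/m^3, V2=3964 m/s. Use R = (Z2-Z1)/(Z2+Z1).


Z1 = 2044 * 2263 = 4625572
Z2 = 3163 * 3964 = 12538132
R = (12538132 - 4625572) / (12538132 + 4625572) = 7912560 / 17163704 = 0.461

0.461


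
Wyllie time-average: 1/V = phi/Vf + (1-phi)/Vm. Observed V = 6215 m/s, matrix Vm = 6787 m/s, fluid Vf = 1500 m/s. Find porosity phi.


1/V - 1/Vm = 1/6215 - 1/6787 = 1.356e-05
1/Vf - 1/Vm = 1/1500 - 1/6787 = 0.00051933
phi = 1.356e-05 / 0.00051933 = 0.0261

0.0261


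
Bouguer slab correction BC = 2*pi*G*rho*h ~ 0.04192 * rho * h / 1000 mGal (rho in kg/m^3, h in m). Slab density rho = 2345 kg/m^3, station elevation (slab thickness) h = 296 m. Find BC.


BC = 0.04192 * rho * h / 1000
= 0.04192 * 2345 * 296 / 1000
= 29.0975 mGal

29.0975


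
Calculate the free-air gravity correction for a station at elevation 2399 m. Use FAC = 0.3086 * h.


FAC = 0.3086 * h
= 0.3086 * 2399
= 740.3314 mGal

740.3314


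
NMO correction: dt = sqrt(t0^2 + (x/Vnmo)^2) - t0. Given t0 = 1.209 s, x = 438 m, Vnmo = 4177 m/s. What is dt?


x/Vnmo = 438/4177 = 0.10486
(x/Vnmo)^2 = 0.010996
t0^2 = 1.461681
sqrt(1.461681 + 0.010996) = 1.213539
dt = 1.213539 - 1.209 = 0.004539

0.004539


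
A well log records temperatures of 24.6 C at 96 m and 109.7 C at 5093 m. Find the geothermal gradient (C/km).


dT = 109.7 - 24.6 = 85.1 C
dz = 5093 - 96 = 4997 m
gradient = dT/dz * 1000 = 85.1/4997 * 1000 = 17.0302 C/km

17.0302


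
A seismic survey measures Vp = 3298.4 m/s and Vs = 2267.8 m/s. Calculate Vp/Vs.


Vp/Vs = 3298.4 / 2267.8
= 1.4544

1.4544


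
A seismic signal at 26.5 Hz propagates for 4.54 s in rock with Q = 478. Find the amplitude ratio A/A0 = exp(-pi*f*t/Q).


pi*f*t/Q = pi*26.5*4.54/478 = 0.790722
A/A0 = exp(-0.790722) = 0.453517

0.453517


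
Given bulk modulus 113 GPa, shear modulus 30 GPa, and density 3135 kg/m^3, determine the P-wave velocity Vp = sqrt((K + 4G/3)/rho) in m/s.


First compute the effective modulus:
K + 4G/3 = 113e9 + 4*30e9/3 = 153000000000.0 Pa
Then divide by density:
153000000000.0 / 3135 = 48803827.7512 Pa/(kg/m^3)
Take the square root:
Vp = sqrt(48803827.7512) = 6985.97 m/s

6985.97


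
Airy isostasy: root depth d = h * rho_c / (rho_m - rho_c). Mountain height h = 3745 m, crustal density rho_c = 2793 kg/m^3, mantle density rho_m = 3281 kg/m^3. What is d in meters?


rho_m - rho_c = 3281 - 2793 = 488
d = 3745 * 2793 / 488
= 10459785 / 488
= 21433.99 m

21433.99


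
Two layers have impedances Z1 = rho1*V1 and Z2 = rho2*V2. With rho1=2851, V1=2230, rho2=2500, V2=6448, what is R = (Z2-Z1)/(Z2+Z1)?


Z1 = 2851 * 2230 = 6357730
Z2 = 2500 * 6448 = 16120000
R = (16120000 - 6357730) / (16120000 + 6357730) = 9762270 / 22477730 = 0.4343

0.4343


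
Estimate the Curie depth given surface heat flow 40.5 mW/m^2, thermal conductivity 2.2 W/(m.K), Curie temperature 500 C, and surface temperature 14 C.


T_Curie - T_surf = 500 - 14 = 486 C
Convert q to W/m^2: 40.5 mW/m^2 = 0.0405 W/m^2
d = 486 * 2.2 / 0.0405 = 26400.0 m

26400.0


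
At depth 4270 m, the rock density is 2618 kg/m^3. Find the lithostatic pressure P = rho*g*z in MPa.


P = rho * g * z / 1e6
= 2618 * 9.81 * 4270 / 1e6
= 109664616.6 / 1e6
= 109.6646 MPa

109.6646


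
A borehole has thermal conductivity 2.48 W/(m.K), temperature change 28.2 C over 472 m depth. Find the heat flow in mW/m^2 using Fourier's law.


q = k * dT / dz * 1000
= 2.48 * 28.2 / 472 * 1000
= 0.148169 * 1000
= 148.1695 mW/m^2

148.1695


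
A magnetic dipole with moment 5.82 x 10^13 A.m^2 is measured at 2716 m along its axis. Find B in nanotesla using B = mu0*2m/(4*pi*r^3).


m = 5.82 x 10^13 = 58200000000000 A.m^2
2m = 116400000000000 A.m^2
r^3 = 2716^3 = 20034997696
B = (4pi*10^-7) * 116400000000000 / (4*pi * 20034997696) * 1e9
= 146272553.951141 / 251767206305.77 * 1e9
= 580983.3461 nT

580983.3461


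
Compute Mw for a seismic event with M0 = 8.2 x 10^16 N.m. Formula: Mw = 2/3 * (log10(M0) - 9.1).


log10(M0) = log10(8.2 x 10^16) = 16.9138
Mw = 2/3 * (16.9138 - 9.1)
= 2/3 * 7.8138
= 5.21

5.21


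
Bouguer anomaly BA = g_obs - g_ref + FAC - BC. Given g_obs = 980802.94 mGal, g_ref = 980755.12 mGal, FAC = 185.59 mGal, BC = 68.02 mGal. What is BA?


BA = g_obs - g_ref + FAC - BC
= 980802.94 - 980755.12 + 185.59 - 68.02
= 165.39 mGal

165.39


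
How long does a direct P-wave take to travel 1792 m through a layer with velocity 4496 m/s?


t = x / V
= 1792 / 4496
= 0.3986 s

0.3986


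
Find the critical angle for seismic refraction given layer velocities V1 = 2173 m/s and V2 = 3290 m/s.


V1/V2 = 2173/3290 = 0.660486
theta_c = arcsin(0.660486) = 41.337 degrees

41.337


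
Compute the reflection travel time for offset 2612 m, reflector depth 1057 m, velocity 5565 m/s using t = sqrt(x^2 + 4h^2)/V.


x^2 + 4h^2 = 2612^2 + 4*1057^2 = 6822544 + 4468996 = 11291540
sqrt(11291540) = 3360.2887
t = 3360.2887 / 5565 = 0.6038 s

0.6038


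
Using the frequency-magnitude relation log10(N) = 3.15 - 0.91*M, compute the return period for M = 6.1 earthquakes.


log10(N) = 3.15 - 0.91*6.1 = -2.401
N = 10^-2.401 = 0.003972
T = 1/N = 1/0.003972 = 251.7677 years

251.7677


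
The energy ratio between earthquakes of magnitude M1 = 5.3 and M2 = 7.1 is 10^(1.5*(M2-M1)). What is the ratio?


M2 - M1 = 7.1 - 5.3 = 1.8
1.5 * 1.8 = 2.7
ratio = 10^2.7 = 501.19

501.19


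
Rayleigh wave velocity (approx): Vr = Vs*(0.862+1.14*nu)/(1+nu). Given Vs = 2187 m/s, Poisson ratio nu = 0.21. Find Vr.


Numerator factor = 0.862 + 1.14*0.21 = 1.1014
Denominator = 1 + 0.21 = 1.21
Vr = 2187 * 1.1014 / 1.21 = 1990.71 m/s

1990.71


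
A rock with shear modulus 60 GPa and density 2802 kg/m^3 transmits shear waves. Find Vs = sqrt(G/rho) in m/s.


Convert G to Pa: G = 60e9 Pa
Compute G/rho = 60e9 / 2802 = 21413276.2313
Vs = sqrt(21413276.2313) = 4627.45 m/s

4627.45


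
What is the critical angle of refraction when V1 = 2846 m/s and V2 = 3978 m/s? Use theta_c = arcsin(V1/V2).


V1/V2 = 2846/3978 = 0.715435
theta_c = arcsin(0.715435) = 45.6789 degrees

45.6789


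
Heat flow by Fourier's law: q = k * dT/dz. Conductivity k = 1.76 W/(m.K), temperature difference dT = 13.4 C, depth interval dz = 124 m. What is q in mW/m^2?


q = k * dT / dz * 1000
= 1.76 * 13.4 / 124 * 1000
= 0.190194 * 1000
= 190.1935 mW/m^2

190.1935


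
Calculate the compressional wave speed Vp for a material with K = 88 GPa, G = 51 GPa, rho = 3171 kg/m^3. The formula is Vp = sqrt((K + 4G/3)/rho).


First compute the effective modulus:
K + 4G/3 = 88e9 + 4*51e9/3 = 156000000000.0 Pa
Then divide by density:
156000000000.0 / 3171 = 49195837.2753 Pa/(kg/m^3)
Take the square root:
Vp = sqrt(49195837.2753) = 7013.97 m/s

7013.97


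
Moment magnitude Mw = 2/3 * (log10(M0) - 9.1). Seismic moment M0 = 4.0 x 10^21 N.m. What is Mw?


log10(M0) = log10(4.0 x 10^21) = 21.6021
Mw = 2/3 * (21.6021 - 9.1)
= 2/3 * 12.5021
= 8.33

8.33


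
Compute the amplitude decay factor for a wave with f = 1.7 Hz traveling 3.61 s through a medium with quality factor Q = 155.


pi*f*t/Q = pi*1.7*3.61/155 = 0.124387
A/A0 = exp(-0.124387) = 0.883038

0.883038


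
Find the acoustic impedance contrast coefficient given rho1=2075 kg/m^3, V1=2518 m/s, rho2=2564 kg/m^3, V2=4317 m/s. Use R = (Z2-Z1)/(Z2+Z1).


Z1 = 2075 * 2518 = 5224850
Z2 = 2564 * 4317 = 11068788
R = (11068788 - 5224850) / (11068788 + 5224850) = 5843938 / 16293638 = 0.3587

0.3587


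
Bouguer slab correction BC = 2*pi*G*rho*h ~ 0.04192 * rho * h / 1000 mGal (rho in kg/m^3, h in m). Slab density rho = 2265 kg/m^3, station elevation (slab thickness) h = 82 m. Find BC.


BC = 0.04192 * rho * h / 1000
= 0.04192 * 2265 * 82 / 1000
= 7.7858 mGal

7.7858


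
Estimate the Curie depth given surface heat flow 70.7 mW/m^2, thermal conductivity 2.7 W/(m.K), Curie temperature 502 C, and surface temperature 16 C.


T_Curie - T_surf = 502 - 16 = 486 C
Convert q to W/m^2: 70.7 mW/m^2 = 0.0707 W/m^2
d = 486 * 2.7 / 0.0707 = 18560.11 m

18560.11


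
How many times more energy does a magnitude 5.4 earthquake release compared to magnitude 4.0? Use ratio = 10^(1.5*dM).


M2 - M1 = 5.4 - 4.0 = 1.4
1.5 * 1.4 = 2.1
ratio = 10^2.1 = 125.89

125.89


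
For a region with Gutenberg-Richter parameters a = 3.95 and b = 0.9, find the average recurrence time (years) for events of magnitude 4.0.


log10(N) = 3.95 - 0.9*4.0 = 0.35
N = 10^0.35 = 2.238721
T = 1/N = 1/2.238721 = 0.4467 years

0.4467


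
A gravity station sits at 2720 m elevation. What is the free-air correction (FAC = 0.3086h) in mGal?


FAC = 0.3086 * h
= 0.3086 * 2720
= 839.392 mGal

839.392


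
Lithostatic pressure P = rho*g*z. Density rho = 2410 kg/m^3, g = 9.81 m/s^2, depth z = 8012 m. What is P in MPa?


P = rho * g * z / 1e6
= 2410 * 9.81 * 8012 / 1e6
= 189420505.2 / 1e6
= 189.4205 MPa

189.4205
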